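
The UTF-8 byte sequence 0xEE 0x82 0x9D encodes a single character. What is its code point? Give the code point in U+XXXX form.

U+E09D

Leading byte 0xEE = 11101110 matches 1110xxxx → 3-byte sequence.
Byte 1: 0xEE = 11101110, payload 1110 (4 bits).
Byte 2: 0x82 = 10000010 (10xxxxxx ✓), payload 000010.
Byte 3: 0x9D = 10011101 (10xxxxxx ✓), payload 011101.
Concatenate: 1110000010011101 = 0xE09D (16 bits → U+E09D).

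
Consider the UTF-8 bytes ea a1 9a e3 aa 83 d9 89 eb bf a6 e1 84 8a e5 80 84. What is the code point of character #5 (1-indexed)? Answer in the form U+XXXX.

Offset 0: leading byte 0xEA = 11101010 → 3-byte char #1 = EA A1 9A.
Offset 3: leading byte 0xE3 = 11100011 → 3-byte char #2 = E3 AA 83.
Offset 6: leading byte 0xD9 = 11011001 → 2-byte char #3 = D9 89.
Offset 8: leading byte 0xEB = 11101011 → 3-byte char #4 = EB BF A6.
Offset 11: leading byte 0xE1 = 11100001 → 3-byte char #5 = E1 84 8A.
Leading byte 0xE1 = 11100001 matches 1110xxxx → 3-byte sequence.
Byte 1: 0xE1 = 11100001, payload 0001 (4 bits).
Byte 2: 0x84 = 10000100 (10xxxxxx ✓), payload 000100.
Byte 3: 0x8A = 10001010 (10xxxxxx ✓), payload 001010.
Concatenate: 0001000100001010 = 0x110A (16 bits → U+110A).

U+110A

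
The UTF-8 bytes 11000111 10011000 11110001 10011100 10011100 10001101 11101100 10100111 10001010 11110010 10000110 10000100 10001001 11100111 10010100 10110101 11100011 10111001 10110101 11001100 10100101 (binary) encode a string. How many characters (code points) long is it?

Byte at offset 0: 0xC7 = 11000111 → 2-byte char (#1). Advance 2.
Byte at offset 2: 0xF1 = 11110001 → 4-byte char (#2). Advance 4.
Byte at offset 6: 0xEC = 11101100 → 3-byte char (#3). Advance 3.
Byte at offset 9: 0xF2 = 11110010 → 4-byte char (#4). Advance 4.
Byte at offset 13: 0xE7 = 11100111 → 3-byte char (#5). Advance 3.
Byte at offset 16: 0xE3 = 11100011 → 3-byte char (#6). Advance 3.
Byte at offset 19: 0xCC = 11001100 → 2-byte char (#7). Advance 2.
Reached end at offset 21 after 7 code points.

7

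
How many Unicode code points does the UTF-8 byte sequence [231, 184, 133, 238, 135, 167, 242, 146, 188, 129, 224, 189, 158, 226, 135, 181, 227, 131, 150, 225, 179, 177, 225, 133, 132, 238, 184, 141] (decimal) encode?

9

Byte at offset 0: 0xE7 = 11100111 → 3-byte char (#1). Advance 3.
Byte at offset 3: 0xEE = 11101110 → 3-byte char (#2). Advance 3.
Byte at offset 6: 0xF2 = 11110010 → 4-byte char (#3). Advance 4.
Byte at offset 10: 0xE0 = 11100000 → 3-byte char (#4). Advance 3.
Byte at offset 13: 0xE2 = 11100010 → 3-byte char (#5). Advance 3.
Byte at offset 16: 0xE3 = 11100011 → 3-byte char (#6). Advance 3.
Byte at offset 19: 0xE1 = 11100001 → 3-byte char (#7). Advance 3.
Byte at offset 22: 0xE1 = 11100001 → 3-byte char (#8). Advance 3.
Byte at offset 25: 0xEE = 11101110 → 3-byte char (#9). Advance 3.
Reached end at offset 28 after 9 code points.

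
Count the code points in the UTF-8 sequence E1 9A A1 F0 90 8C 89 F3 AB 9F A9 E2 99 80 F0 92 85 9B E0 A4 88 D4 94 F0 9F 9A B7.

Byte at offset 0: 0xE1 = 11100001 → 3-byte char (#1). Advance 3.
Byte at offset 3: 0xF0 = 11110000 → 4-byte char (#2). Advance 4.
Byte at offset 7: 0xF3 = 11110011 → 4-byte char (#3). Advance 4.
Byte at offset 11: 0xE2 = 11100010 → 3-byte char (#4). Advance 3.
Byte at offset 14: 0xF0 = 11110000 → 4-byte char (#5). Advance 4.
Byte at offset 18: 0xE0 = 11100000 → 3-byte char (#6). Advance 3.
Byte at offset 21: 0xD4 = 11010100 → 2-byte char (#7). Advance 2.
Byte at offset 23: 0xF0 = 11110000 → 4-byte char (#8). Advance 4.
Reached end at offset 27 after 8 code points.

8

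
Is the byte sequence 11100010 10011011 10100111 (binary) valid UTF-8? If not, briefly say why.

valid

Leading byte 0xE2 = 11100010 → 3-byte form.
Continuation bytes 0x9B=10011011, 0xA7=10100111 all match 10xxxxxx.
Decoded value 0x26E7 is ≥ 0x800 (shortest form) and not a surrogate.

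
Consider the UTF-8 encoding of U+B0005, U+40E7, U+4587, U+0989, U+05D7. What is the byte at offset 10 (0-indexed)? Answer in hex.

0xE0

U+B0005 → 4-byte form F2 B0 80 85 at offsets 0–3.
U+40E7 → 3-byte form E4 83 A7 at offsets 4–6.
U+4587 → 3-byte form E4 96 87 at offsets 7–9.
U+0989 → 3-byte form E0 A6 89 at offsets 10–12.
Offset 10 falls in char 4's range; it's byte 1 of E0 A6 89 = 0xE0.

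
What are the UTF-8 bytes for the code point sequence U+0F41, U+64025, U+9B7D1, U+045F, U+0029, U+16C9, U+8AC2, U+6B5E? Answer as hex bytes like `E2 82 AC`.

E0 BD 81 F1 A4 80 A5 F2 9B 9F 91 D1 9F 29 E1 9B 89 E8 AB 82 E6 AD 9E

U+0F41: 3-byte form → E0 BD 81.
U+64025: 4-byte form → F1 A4 80 A5.
U+9B7D1: 4-byte form → F2 9B 9F 91.
U+045F: 2-byte form → D1 9F.
U+0029: 1-byte form → 29.
U+16C9: 3-byte form → E1 9B 89.
U+8AC2: 3-byte form → E8 AB 82.
U+6B5E: 3-byte form → E6 AD 9E.
Concatenated (23 bytes): E0 BD 81 F1 A4 80 A5 F2 9B 9F 91 D1 9F 29 E1 9B 89 E8 AB 82 E6 AD 9E.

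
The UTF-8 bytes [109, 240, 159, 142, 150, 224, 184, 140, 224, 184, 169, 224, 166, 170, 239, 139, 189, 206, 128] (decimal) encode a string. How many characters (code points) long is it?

7

Byte at offset 0: 0x6D = 01101101 → 1-byte char (#1). Advance 1.
Byte at offset 1: 0xF0 = 11110000 → 4-byte char (#2). Advance 4.
Byte at offset 5: 0xE0 = 11100000 → 3-byte char (#3). Advance 3.
Byte at offset 8: 0xE0 = 11100000 → 3-byte char (#4). Advance 3.
Byte at offset 11: 0xE0 = 11100000 → 3-byte char (#5). Advance 3.
Byte at offset 14: 0xEF = 11101111 → 3-byte char (#6). Advance 3.
Byte at offset 17: 0xCE = 11001110 → 2-byte char (#7). Advance 2.
Reached end at offset 19 after 7 code points.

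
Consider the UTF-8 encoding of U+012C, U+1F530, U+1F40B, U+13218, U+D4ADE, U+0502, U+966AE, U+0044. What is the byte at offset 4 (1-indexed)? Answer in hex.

0x9F

1-indexed offset 4 is 0-indexed offset 3.
U+012C → 2-byte form C4 AC at offsets 0–1.
U+1F530 → 4-byte form F0 9F 94 B0 at offsets 2–5.
Offset 3 falls in char 2's range; it's byte 2 of F0 9F 94 B0 = 0x9F.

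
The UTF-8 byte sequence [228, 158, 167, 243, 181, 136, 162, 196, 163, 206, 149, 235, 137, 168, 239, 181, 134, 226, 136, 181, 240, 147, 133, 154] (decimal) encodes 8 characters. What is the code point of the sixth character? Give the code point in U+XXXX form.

U+FD46

Offset 0: leading byte 0xE4 = 11100100 → 3-byte char #1 = E4 9E A7.
Offset 3: leading byte 0xF3 = 11110011 → 4-byte char #2 = F3 B5 88 A2.
Offset 7: leading byte 0xC4 = 11000100 → 2-byte char #3 = C4 A3.
Offset 9: leading byte 0xCE = 11001110 → 2-byte char #4 = CE 95.
Offset 11: leading byte 0xEB = 11101011 → 3-byte char #5 = EB 89 A8.
Offset 14: leading byte 0xEF = 11101111 → 3-byte char #6 = EF B5 86.
Leading byte 0xEF = 11101111 matches 1110xxxx → 3-byte sequence.
Byte 1: 0xEF = 11101111, payload 1111 (4 bits).
Byte 2: 0xB5 = 10110101 (10xxxxxx ✓), payload 110101.
Byte 3: 0x86 = 10000110 (10xxxxxx ✓), payload 000110.
Concatenate: 1111110101000110 = 0xFD46 (16 bits → U+FD46).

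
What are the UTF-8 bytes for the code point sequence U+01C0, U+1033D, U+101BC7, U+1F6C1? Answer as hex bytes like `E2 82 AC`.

U+01C0: 2-byte form → C7 80.
U+1033D: 4-byte form → F0 90 8C BD.
U+101BC7: 4-byte form → F4 81 AF 87.
U+1F6C1: 4-byte form → F0 9F 9B 81.
Concatenated (14 bytes): C7 80 F0 90 8C BD F4 81 AF 87 F0 9F 9B 81.

C7 80 F0 90 8C BD F4 81 AF 87 F0 9F 9B 81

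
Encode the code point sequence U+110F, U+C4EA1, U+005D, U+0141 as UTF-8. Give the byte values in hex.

E1 84 8F F3 84 BA A1 5D C5 81

U+110F: 3-byte form → E1 84 8F.
U+C4EA1: 4-byte form → F3 84 BA A1.
U+005D: 1-byte form → 5D.
U+0141: 2-byte form → C5 81.
Concatenated (10 bytes): E1 84 8F F3 84 BA A1 5D C5 81.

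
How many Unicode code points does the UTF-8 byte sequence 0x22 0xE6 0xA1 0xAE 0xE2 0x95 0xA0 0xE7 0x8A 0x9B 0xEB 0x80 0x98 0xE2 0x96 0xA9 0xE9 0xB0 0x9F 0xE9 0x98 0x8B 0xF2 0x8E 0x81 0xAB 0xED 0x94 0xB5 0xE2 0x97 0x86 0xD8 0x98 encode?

Byte at offset 0: 0x22 = 00100010 → 1-byte char (#1). Advance 1.
Byte at offset 1: 0xE6 = 11100110 → 3-byte char (#2). Advance 3.
Byte at offset 4: 0xE2 = 11100010 → 3-byte char (#3). Advance 3.
Byte at offset 7: 0xE7 = 11100111 → 3-byte char (#4). Advance 3.
Byte at offset 10: 0xEB = 11101011 → 3-byte char (#5). Advance 3.
Byte at offset 13: 0xE2 = 11100010 → 3-byte char (#6). Advance 3.
Byte at offset 16: 0xE9 = 11101001 → 3-byte char (#7). Advance 3.
Byte at offset 19: 0xE9 = 11101001 → 3-byte char (#8). Advance 3.
Byte at offset 22: 0xF2 = 11110010 → 4-byte char (#9). Advance 4.
Byte at offset 26: 0xED = 11101101 → 3-byte char (#10). Advance 3.
Byte at offset 29: 0xE2 = 11100010 → 3-byte char (#11). Advance 3.
Byte at offset 32: 0xD8 = 11011000 → 2-byte char (#12). Advance 2.
Reached end at offset 34 after 12 code points.

12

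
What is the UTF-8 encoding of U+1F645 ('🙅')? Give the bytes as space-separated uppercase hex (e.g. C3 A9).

F0 9F 99 85

U+1F645 = 0x1F645 = 128581 decimal. In range U+10000–U+10FFFF → 4-byte form: 11110xxx 10xxxxxx 10xxxxxx 10xxxxxx.
Binary (21 bits): 000011111011001000101.
Split 3+6+6+6: 000 | 011111 | 011001 | 000101.
Byte 1: 11110000 = 0xF0.
Byte 2: 10011111 = 0x9F.
Byte 3: 10011001 = 0x99.
Byte 4: 10000101 = 0x85.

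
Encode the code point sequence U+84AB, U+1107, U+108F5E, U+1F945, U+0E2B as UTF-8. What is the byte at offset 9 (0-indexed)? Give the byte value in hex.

0x9E

U+84AB → 3-byte form E8 92 AB at offsets 0–2.
U+1107 → 3-byte form E1 84 87 at offsets 3–5.
U+108F5E → 4-byte form F4 88 BD 9E at offsets 6–9.
Offset 9 falls in char 3's range; it's byte 4 of F4 88 BD 9E = 0x9E.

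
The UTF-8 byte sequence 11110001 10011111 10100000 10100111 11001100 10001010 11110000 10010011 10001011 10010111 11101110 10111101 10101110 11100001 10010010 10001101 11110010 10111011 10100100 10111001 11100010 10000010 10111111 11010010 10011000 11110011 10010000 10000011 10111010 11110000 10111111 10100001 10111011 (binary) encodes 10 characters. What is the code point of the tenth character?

Offset 0: leading byte 0xF1 = 11110001 → 4-byte char #1 = F1 9F A0 A7.
Offset 4: leading byte 0xCC = 11001100 → 2-byte char #2 = CC 8A.
Offset 6: leading byte 0xF0 = 11110000 → 4-byte char #3 = F0 93 8B 97.
Offset 10: leading byte 0xEE = 11101110 → 3-byte char #4 = EE BD AE.
Offset 13: leading byte 0xE1 = 11100001 → 3-byte char #5 = E1 92 8D.
Offset 16: leading byte 0xF2 = 11110010 → 4-byte char #6 = F2 BB A4 B9.
Offset 20: leading byte 0xE2 = 11100010 → 3-byte char #7 = E2 82 BF.
Offset 23: leading byte 0xD2 = 11010010 → 2-byte char #8 = D2 98.
Offset 25: leading byte 0xF3 = 11110011 → 4-byte char #9 = F3 90 83 BA.
Offset 29: leading byte 0xF0 = 11110000 → 4-byte char #10 = F0 BF A1 BB.
Leading byte 0xF0 = 11110000 matches 11110xxx → 4-byte sequence.
Byte 1: 0xF0 = 11110000, payload 000 (3 bits).
Byte 2: 0xBF = 10111111 (10xxxxxx ✓), payload 111111.
Byte 3: 0xA1 = 10100001 (10xxxxxx ✓), payload 100001.
Byte 4: 0xBB = 10111011 (10xxxxxx ✓), payload 111011.
Concatenate: 000111111100001111011 = 0x3F87B (21 bits → U+3F87B).

U+3F87B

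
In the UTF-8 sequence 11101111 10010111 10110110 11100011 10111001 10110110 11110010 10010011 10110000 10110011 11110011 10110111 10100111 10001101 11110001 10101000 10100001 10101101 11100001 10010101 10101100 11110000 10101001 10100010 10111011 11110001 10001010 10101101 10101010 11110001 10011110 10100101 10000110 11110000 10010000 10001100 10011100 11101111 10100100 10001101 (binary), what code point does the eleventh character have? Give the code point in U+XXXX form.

Offset 0: leading byte 0xEF = 11101111 → 3-byte char #1 = EF 97 B6.
Offset 3: leading byte 0xE3 = 11100011 → 3-byte char #2 = E3 B9 B6.
Offset 6: leading byte 0xF2 = 11110010 → 4-byte char #3 = F2 93 B0 B3.
Offset 10: leading byte 0xF3 = 11110011 → 4-byte char #4 = F3 B7 A7 8D.
Offset 14: leading byte 0xF1 = 11110001 → 4-byte char #5 = F1 A8 A1 AD.
Offset 18: leading byte 0xE1 = 11100001 → 3-byte char #6 = E1 95 AC.
Offset 21: leading byte 0xF0 = 11110000 → 4-byte char #7 = F0 A9 A2 BB.
Offset 25: leading byte 0xF1 = 11110001 → 4-byte char #8 = F1 8A AD AA.
Offset 29: leading byte 0xF1 = 11110001 → 4-byte char #9 = F1 9E A5 86.
Offset 33: leading byte 0xF0 = 11110000 → 4-byte char #10 = F0 90 8C 9C.
Offset 37: leading byte 0xEF = 11101111 → 3-byte char #11 = EF A4 8D.
Leading byte 0xEF = 11101111 matches 1110xxxx → 3-byte sequence.
Byte 1: 0xEF = 11101111, payload 1111 (4 bits).
Byte 2: 0xA4 = 10100100 (10xxxxxx ✓), payload 100100.
Byte 3: 0x8D = 10001101 (10xxxxxx ✓), payload 001101.
Concatenate: 1111100100001101 = 0xF90D (16 bits → U+F90D).

U+F90D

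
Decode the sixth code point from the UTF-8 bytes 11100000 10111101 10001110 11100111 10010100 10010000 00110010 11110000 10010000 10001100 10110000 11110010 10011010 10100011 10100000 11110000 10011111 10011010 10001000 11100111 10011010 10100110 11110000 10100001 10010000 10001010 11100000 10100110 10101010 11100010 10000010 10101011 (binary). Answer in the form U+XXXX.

Offset 0: leading byte 0xE0 = 11100000 → 3-byte char #1 = E0 BD 8E.
Offset 3: leading byte 0xE7 = 11100111 → 3-byte char #2 = E7 94 90.
Offset 6: leading byte 0x32 = 00110010 → 1-byte char #3 = 32.
Offset 7: leading byte 0xF0 = 11110000 → 4-byte char #4 = F0 90 8C B0.
Offset 11: leading byte 0xF2 = 11110010 → 4-byte char #5 = F2 9A A3 A0.
Offset 15: leading byte 0xF0 = 11110000 → 4-byte char #6 = F0 9F 9A 88.
Leading byte 0xF0 = 11110000 matches 11110xxx → 4-byte sequence.
Byte 1: 0xF0 = 11110000, payload 000 (3 bits).
Byte 2: 0x9F = 10011111 (10xxxxxx ✓), payload 011111.
Byte 3: 0x9A = 10011010 (10xxxxxx ✓), payload 011010.
Byte 4: 0x88 = 10001000 (10xxxxxx ✓), payload 001000.
Concatenate: 000011111011010001000 = 0x1F688 (21 bits → U+1F688).

U+1F688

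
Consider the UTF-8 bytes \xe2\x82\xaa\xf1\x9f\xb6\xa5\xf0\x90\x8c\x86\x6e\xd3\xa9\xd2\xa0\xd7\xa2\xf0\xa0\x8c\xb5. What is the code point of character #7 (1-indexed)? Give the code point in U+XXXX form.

U+05E2

Offset 0: leading byte 0xE2 = 11100010 → 3-byte char #1 = E2 82 AA.
Offset 3: leading byte 0xF1 = 11110001 → 4-byte char #2 = F1 9F B6 A5.
Offset 7: leading byte 0xF0 = 11110000 → 4-byte char #3 = F0 90 8C 86.
Offset 11: leading byte 0x6E = 01101110 → 1-byte char #4 = 6E.
Offset 12: leading byte 0xD3 = 11010011 → 2-byte char #5 = D3 A9.
Offset 14: leading byte 0xD2 = 11010010 → 2-byte char #6 = D2 A0.
Offset 16: leading byte 0xD7 = 11010111 → 2-byte char #7 = D7 A2.
Leading byte 0xD7 = 11010111 matches 110xxxxx → 2-byte sequence.
Byte 1: 0xD7 = 11010111, payload 10111 (5 bits).
Byte 2: 0xA2 = 10100010 (10xxxxxx ✓), payload 100010.
Concatenate: 10111100010 = 0x5E2 (11 bits → U+05E2).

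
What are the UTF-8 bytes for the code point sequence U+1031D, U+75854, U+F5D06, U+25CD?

F0 90 8C 9D F1 B5 A1 94 F3 B5 B4 86 E2 97 8D

U+1031D: 4-byte form → F0 90 8C 9D.
U+75854: 4-byte form → F1 B5 A1 94.
U+F5D06: 4-byte form → F3 B5 B4 86.
U+25CD: 3-byte form → E2 97 8D.
Concatenated (15 bytes): F0 90 8C 9D F1 B5 A1 94 F3 B5 B4 86 E2 97 8D.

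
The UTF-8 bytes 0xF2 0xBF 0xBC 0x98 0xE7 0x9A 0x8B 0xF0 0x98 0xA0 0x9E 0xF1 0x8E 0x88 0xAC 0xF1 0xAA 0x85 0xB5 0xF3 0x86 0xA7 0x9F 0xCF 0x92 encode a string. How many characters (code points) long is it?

7

Byte at offset 0: 0xF2 = 11110010 → 4-byte char (#1). Advance 4.
Byte at offset 4: 0xE7 = 11100111 → 3-byte char (#2). Advance 3.
Byte at offset 7: 0xF0 = 11110000 → 4-byte char (#3). Advance 4.
Byte at offset 11: 0xF1 = 11110001 → 4-byte char (#4). Advance 4.
Byte at offset 15: 0xF1 = 11110001 → 4-byte char (#5). Advance 4.
Byte at offset 19: 0xF3 = 11110011 → 4-byte char (#6). Advance 4.
Byte at offset 23: 0xCF = 11001111 → 2-byte char (#7). Advance 2.
Reached end at offset 25 after 7 code points.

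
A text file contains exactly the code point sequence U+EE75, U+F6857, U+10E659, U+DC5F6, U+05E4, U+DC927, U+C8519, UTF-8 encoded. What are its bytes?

U+EE75: 3-byte form → EE B9 B5.
U+F6857: 4-byte form → F3 B6 A1 97.
U+10E659: 4-byte form → F4 8E 99 99.
U+DC5F6: 4-byte form → F3 9C 97 B6.
U+05E4: 2-byte form → D7 A4.
U+DC927: 4-byte form → F3 9C A4 A7.
U+C8519: 4-byte form → F3 88 94 99.
Concatenated (25 bytes): EE B9 B5 F3 B6 A1 97 F4 8E 99 99 F3 9C 97 B6 D7 A4 F3 9C A4 A7 F3 88 94 99.

EE B9 B5 F3 B6 A1 97 F4 8E 99 99 F3 9C 97 B6 D7 A4 F3 9C A4 A7 F3 88 94 99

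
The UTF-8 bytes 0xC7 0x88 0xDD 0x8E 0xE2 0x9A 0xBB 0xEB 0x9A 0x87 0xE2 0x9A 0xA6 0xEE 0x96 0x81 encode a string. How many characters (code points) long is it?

Byte at offset 0: 0xC7 = 11000111 → 2-byte char (#1). Advance 2.
Byte at offset 2: 0xDD = 11011101 → 2-byte char (#2). Advance 2.
Byte at offset 4: 0xE2 = 11100010 → 3-byte char (#3). Advance 3.
Byte at offset 7: 0xEB = 11101011 → 3-byte char (#4). Advance 3.
Byte at offset 10: 0xE2 = 11100010 → 3-byte char (#5). Advance 3.
Byte at offset 13: 0xEE = 11101110 → 3-byte char (#6). Advance 3.
Reached end at offset 16 after 6 code points.

6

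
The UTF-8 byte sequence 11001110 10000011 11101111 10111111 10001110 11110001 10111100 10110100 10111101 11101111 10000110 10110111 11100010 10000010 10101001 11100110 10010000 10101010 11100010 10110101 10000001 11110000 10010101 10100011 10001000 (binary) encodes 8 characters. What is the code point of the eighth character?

U+158C8

Offset 0: leading byte 0xCE = 11001110 → 2-byte char #1 = CE 83.
Offset 2: leading byte 0xEF = 11101111 → 3-byte char #2 = EF BF 8E.
Offset 5: leading byte 0xF1 = 11110001 → 4-byte char #3 = F1 BC B4 BD.
Offset 9: leading byte 0xEF = 11101111 → 3-byte char #4 = EF 86 B7.
Offset 12: leading byte 0xE2 = 11100010 → 3-byte char #5 = E2 82 A9.
Offset 15: leading byte 0xE6 = 11100110 → 3-byte char #6 = E6 90 AA.
Offset 18: leading byte 0xE2 = 11100010 → 3-byte char #7 = E2 B5 81.
Offset 21: leading byte 0xF0 = 11110000 → 4-byte char #8 = F0 95 A3 88.
Leading byte 0xF0 = 11110000 matches 11110xxx → 4-byte sequence.
Byte 1: 0xF0 = 11110000, payload 000 (3 bits).
Byte 2: 0x95 = 10010101 (10xxxxxx ✓), payload 010101.
Byte 3: 0xA3 = 10100011 (10xxxxxx ✓), payload 100011.
Byte 4: 0x88 = 10001000 (10xxxxxx ✓), payload 001000.
Concatenate: 000010101100011001000 = 0x158C8 (21 bits → U+158C8).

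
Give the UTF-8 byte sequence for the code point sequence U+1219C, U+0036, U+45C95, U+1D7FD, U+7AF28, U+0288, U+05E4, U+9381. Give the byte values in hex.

F0 92 86 9C 36 F1 85 B2 95 F0 9D 9F BD F1 BA BC A8 CA 88 D7 A4 E9 8E 81

U+1219C: 4-byte form → F0 92 86 9C.
U+0036: 1-byte form → 36.
U+45C95: 4-byte form → F1 85 B2 95.
U+1D7FD: 4-byte form → F0 9D 9F BD.
U+7AF28: 4-byte form → F1 BA BC A8.
U+0288: 2-byte form → CA 88.
U+05E4: 2-byte form → D7 A4.
U+9381: 3-byte form → E9 8E 81.
Concatenated (24 bytes): F0 92 86 9C 36 F1 85 B2 95 F0 9D 9F BD F1 BA BC A8 CA 88 D7 A4 E9 8E 81.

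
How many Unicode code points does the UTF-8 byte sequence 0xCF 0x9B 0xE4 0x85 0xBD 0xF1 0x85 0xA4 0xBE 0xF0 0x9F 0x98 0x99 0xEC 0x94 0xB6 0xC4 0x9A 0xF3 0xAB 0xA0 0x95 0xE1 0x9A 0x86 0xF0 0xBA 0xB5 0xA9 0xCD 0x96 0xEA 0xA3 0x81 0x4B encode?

12

Byte at offset 0: 0xCF = 11001111 → 2-byte char (#1). Advance 2.
Byte at offset 2: 0xE4 = 11100100 → 3-byte char (#2). Advance 3.
Byte at offset 5: 0xF1 = 11110001 → 4-byte char (#3). Advance 4.
Byte at offset 9: 0xF0 = 11110000 → 4-byte char (#4). Advance 4.
Byte at offset 13: 0xEC = 11101100 → 3-byte char (#5). Advance 3.
Byte at offset 16: 0xC4 = 11000100 → 2-byte char (#6). Advance 2.
Byte at offset 18: 0xF3 = 11110011 → 4-byte char (#7). Advance 4.
Byte at offset 22: 0xE1 = 11100001 → 3-byte char (#8). Advance 3.
Byte at offset 25: 0xF0 = 11110000 → 4-byte char (#9). Advance 4.
Byte at offset 29: 0xCD = 11001101 → 2-byte char (#10). Advance 2.
Byte at offset 31: 0xEA = 11101010 → 3-byte char (#11). Advance 3.
Byte at offset 34: 0x4B = 01001011 → 1-byte char (#12). Advance 1.
Reached end at offset 35 after 12 code points.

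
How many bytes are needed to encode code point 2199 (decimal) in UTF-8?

U+0897 = 0x897. UTF-8 uses 1 byte below 0x80, 2 below 0x800, 3 below 0x10000, 4 up to 0x10FFFF. 0x897 is in U+0800–U+FFFF → 3 bytes.

3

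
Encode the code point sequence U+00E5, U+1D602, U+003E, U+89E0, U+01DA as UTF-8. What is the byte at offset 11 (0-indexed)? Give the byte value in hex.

U+00E5 → 2-byte form C3 A5 at offsets 0–1.
U+1D602 → 4-byte form F0 9D 98 82 at offsets 2–5.
U+003E → 1-byte form 3E at offsets 6–6.
U+89E0 → 3-byte form E8 A7 A0 at offsets 7–9.
U+01DA → 2-byte form C7 9A at offsets 10–11.
Offset 11 falls in char 5's range; it's byte 2 of C7 9A = 0x9A.

0x9A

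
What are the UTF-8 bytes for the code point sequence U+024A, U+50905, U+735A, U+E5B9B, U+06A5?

C9 8A F1 90 A4 85 E7 8D 9A F3 A5 AE 9B DA A5

U+024A: 2-byte form → C9 8A.
U+50905: 4-byte form → F1 90 A4 85.
U+735A: 3-byte form → E7 8D 9A.
U+E5B9B: 4-byte form → F3 A5 AE 9B.
U+06A5: 2-byte form → DA A5.
Concatenated (15 bytes): C9 8A F1 90 A4 85 E7 8D 9A F3 A5 AE 9B DA A5.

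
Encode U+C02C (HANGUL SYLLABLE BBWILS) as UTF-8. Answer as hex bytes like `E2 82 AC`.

EC 80 AC

U+C02C = 0xC02C = 49196 decimal. In range U+0800–U+FFFF → 3-byte form: 1110xxxx 10xxxxxx 10xxxxxx.
Binary (16 bits): 1100000000101100.
Split 4+6+6: 1100 | 000000 | 101100.
Byte 1: 11101100 = 0xEC.
Byte 2: 10000000 = 0x80.
Byte 3: 10101100 = 0xAC.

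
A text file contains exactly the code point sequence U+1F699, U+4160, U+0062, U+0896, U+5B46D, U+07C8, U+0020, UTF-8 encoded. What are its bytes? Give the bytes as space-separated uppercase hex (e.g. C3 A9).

F0 9F 9A 99 E4 85 A0 62 E0 A2 96 F1 9B 91 AD DF 88 20

U+1F699: 4-byte form → F0 9F 9A 99.
U+4160: 3-byte form → E4 85 A0.
U+0062: 1-byte form → 62.
U+0896: 3-byte form → E0 A2 96.
U+5B46D: 4-byte form → F1 9B 91 AD.
U+07C8: 2-byte form → DF 88.
U+0020: 1-byte form → 20.
Concatenated (18 bytes): F0 9F 9A 99 E4 85 A0 62 E0 A2 96 F1 9B 91 AD DF 88 20.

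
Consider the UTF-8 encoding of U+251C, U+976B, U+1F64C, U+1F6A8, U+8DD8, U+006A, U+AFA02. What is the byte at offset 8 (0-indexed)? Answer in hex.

U+251C → 3-byte form E2 94 9C at offsets 0–2.
U+976B → 3-byte form E9 9D AB at offsets 3–5.
U+1F64C → 4-byte form F0 9F 99 8C at offsets 6–9.
Offset 8 falls in char 3's range; it's byte 3 of F0 9F 99 8C = 0x99.

0x99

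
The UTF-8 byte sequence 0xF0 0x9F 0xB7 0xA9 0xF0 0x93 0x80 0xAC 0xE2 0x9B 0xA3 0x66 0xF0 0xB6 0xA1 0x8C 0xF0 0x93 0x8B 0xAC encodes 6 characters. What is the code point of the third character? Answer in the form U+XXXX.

Offset 0: leading byte 0xF0 = 11110000 → 4-byte char #1 = F0 9F B7 A9.
Offset 4: leading byte 0xF0 = 11110000 → 4-byte char #2 = F0 93 80 AC.
Offset 8: leading byte 0xE2 = 11100010 → 3-byte char #3 = E2 9B A3.
Leading byte 0xE2 = 11100010 matches 1110xxxx → 3-byte sequence.
Byte 1: 0xE2 = 11100010, payload 0010 (4 bits).
Byte 2: 0x9B = 10011011 (10xxxxxx ✓), payload 011011.
Byte 3: 0xA3 = 10100011 (10xxxxxx ✓), payload 100011.
Concatenate: 0010011011100011 = 0x26E3 (16 bits → U+26E3).

U+26E3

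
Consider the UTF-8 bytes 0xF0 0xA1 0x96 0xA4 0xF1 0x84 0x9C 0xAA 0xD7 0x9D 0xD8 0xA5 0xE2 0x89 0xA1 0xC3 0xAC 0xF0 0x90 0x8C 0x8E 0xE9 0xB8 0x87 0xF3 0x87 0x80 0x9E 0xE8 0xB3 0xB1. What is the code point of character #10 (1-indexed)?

Offset 0: leading byte 0xF0 = 11110000 → 4-byte char #1 = F0 A1 96 A4.
Offset 4: leading byte 0xF1 = 11110001 → 4-byte char #2 = F1 84 9C AA.
Offset 8: leading byte 0xD7 = 11010111 → 2-byte char #3 = D7 9D.
Offset 10: leading byte 0xD8 = 11011000 → 2-byte char #4 = D8 A5.
Offset 12: leading byte 0xE2 = 11100010 → 3-byte char #5 = E2 89 A1.
Offset 15: leading byte 0xC3 = 11000011 → 2-byte char #6 = C3 AC.
Offset 17: leading byte 0xF0 = 11110000 → 4-byte char #7 = F0 90 8C 8E.
Offset 21: leading byte 0xE9 = 11101001 → 3-byte char #8 = E9 B8 87.
Offset 24: leading byte 0xF3 = 11110011 → 4-byte char #9 = F3 87 80 9E.
Offset 28: leading byte 0xE8 = 11101000 → 3-byte char #10 = E8 B3 B1.
Leading byte 0xE8 = 11101000 matches 1110xxxx → 3-byte sequence.
Byte 1: 0xE8 = 11101000, payload 1000 (4 bits).
Byte 2: 0xB3 = 10110011 (10xxxxxx ✓), payload 110011.
Byte 3: 0xB1 = 10110001 (10xxxxxx ✓), payload 110001.
Concatenate: 1000110011110001 = 0x8CF1 (16 bits → U+8CF1).

U+8CF1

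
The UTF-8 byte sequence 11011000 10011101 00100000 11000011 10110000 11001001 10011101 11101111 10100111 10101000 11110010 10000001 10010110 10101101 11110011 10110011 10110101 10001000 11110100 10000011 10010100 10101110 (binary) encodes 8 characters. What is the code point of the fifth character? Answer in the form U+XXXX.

Offset 0: leading byte 0xD8 = 11011000 → 2-byte char #1 = D8 9D.
Offset 2: leading byte 0x20 = 00100000 → 1-byte char #2 = 20.
Offset 3: leading byte 0xC3 = 11000011 → 2-byte char #3 = C3 B0.
Offset 5: leading byte 0xC9 = 11001001 → 2-byte char #4 = C9 9D.
Offset 7: leading byte 0xEF = 11101111 → 3-byte char #5 = EF A7 A8.
Leading byte 0xEF = 11101111 matches 1110xxxx → 3-byte sequence.
Byte 1: 0xEF = 11101111, payload 1111 (4 bits).
Byte 2: 0xA7 = 10100111 (10xxxxxx ✓), payload 100111.
Byte 3: 0xA8 = 10101000 (10xxxxxx ✓), payload 101000.
Concatenate: 1111100111101000 = 0xF9E8 (16 bits → U+F9E8).

U+F9E8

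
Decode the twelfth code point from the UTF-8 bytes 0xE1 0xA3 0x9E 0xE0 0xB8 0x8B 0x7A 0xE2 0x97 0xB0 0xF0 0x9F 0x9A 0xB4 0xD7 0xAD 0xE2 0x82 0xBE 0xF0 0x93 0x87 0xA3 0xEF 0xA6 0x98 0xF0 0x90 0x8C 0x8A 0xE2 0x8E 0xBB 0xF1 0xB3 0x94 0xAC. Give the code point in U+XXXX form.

Offset 0: leading byte 0xE1 = 11100001 → 3-byte char #1 = E1 A3 9E.
Offset 3: leading byte 0xE0 = 11100000 → 3-byte char #2 = E0 B8 8B.
Offset 6: leading byte 0x7A = 01111010 → 1-byte char #3 = 7A.
Offset 7: leading byte 0xE2 = 11100010 → 3-byte char #4 = E2 97 B0.
Offset 10: leading byte 0xF0 = 11110000 → 4-byte char #5 = F0 9F 9A B4.
Offset 14: leading byte 0xD7 = 11010111 → 2-byte char #6 = D7 AD.
Offset 16: leading byte 0xE2 = 11100010 → 3-byte char #7 = E2 82 BE.
Offset 19: leading byte 0xF0 = 11110000 → 4-byte char #8 = F0 93 87 A3.
Offset 23: leading byte 0xEF = 11101111 → 3-byte char #9 = EF A6 98.
Offset 26: leading byte 0xF0 = 11110000 → 4-byte char #10 = F0 90 8C 8A.
Offset 30: leading byte 0xE2 = 11100010 → 3-byte char #11 = E2 8E BB.
Offset 33: leading byte 0xF1 = 11110001 → 4-byte char #12 = F1 B3 94 AC.
Leading byte 0xF1 = 11110001 matches 11110xxx → 4-byte sequence.
Byte 1: 0xF1 = 11110001, payload 001 (3 bits).
Byte 2: 0xB3 = 10110011 (10xxxxxx ✓), payload 110011.
Byte 3: 0x94 = 10010100 (10xxxxxx ✓), payload 010100.
Byte 4: 0xAC = 10101100 (10xxxxxx ✓), payload 101100.
Concatenate: 001110011010100101100 = 0x7352C (21 bits → U+7352C).

U+7352C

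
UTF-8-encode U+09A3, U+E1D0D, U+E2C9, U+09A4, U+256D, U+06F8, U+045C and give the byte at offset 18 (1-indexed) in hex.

0xB8

1-indexed offset 18 is 0-indexed offset 17.
U+09A3 → 3-byte form E0 A6 A3 at offsets 0–2.
U+E1D0D → 4-byte form F3 A1 B4 8D at offsets 3–6.
U+E2C9 → 3-byte form EE 8B 89 at offsets 7–9.
U+09A4 → 3-byte form E0 A6 A4 at offsets 10–12.
U+256D → 3-byte form E2 95 AD at offsets 13–15.
U+06F8 → 2-byte form DB B8 at offsets 16–17.
Offset 17 falls in char 6's range; it's byte 2 of DB B8 = 0xB8.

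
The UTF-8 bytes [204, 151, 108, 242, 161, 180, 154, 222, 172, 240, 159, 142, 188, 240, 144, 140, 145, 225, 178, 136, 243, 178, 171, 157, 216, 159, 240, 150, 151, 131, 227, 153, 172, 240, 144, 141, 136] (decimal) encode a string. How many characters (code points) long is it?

Byte at offset 0: 0xCC = 11001100 → 2-byte char (#1). Advance 2.
Byte at offset 2: 0x6C = 01101100 → 1-byte char (#2). Advance 1.
Byte at offset 3: 0xF2 = 11110010 → 4-byte char (#3). Advance 4.
Byte at offset 7: 0xDE = 11011110 → 2-byte char (#4). Advance 2.
Byte at offset 9: 0xF0 = 11110000 → 4-byte char (#5). Advance 4.
Byte at offset 13: 0xF0 = 11110000 → 4-byte char (#6). Advance 4.
Byte at offset 17: 0xE1 = 11100001 → 3-byte char (#7). Advance 3.
Byte at offset 20: 0xF3 = 11110011 → 4-byte char (#8). Advance 4.
Byte at offset 24: 0xD8 = 11011000 → 2-byte char (#9). Advance 2.
Byte at offset 26: 0xF0 = 11110000 → 4-byte char (#10). Advance 4.
Byte at offset 30: 0xE3 = 11100011 → 3-byte char (#11). Advance 3.
Byte at offset 33: 0xF0 = 11110000 → 4-byte char (#12). Advance 4.
Reached end at offset 37 after 12 code points.

12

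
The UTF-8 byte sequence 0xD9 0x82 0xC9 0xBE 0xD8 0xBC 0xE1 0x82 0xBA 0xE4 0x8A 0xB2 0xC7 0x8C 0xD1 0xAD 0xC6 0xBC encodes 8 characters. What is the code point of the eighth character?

Offset 0: leading byte 0xD9 = 11011001 → 2-byte char #1 = D9 82.
Offset 2: leading byte 0xC9 = 11001001 → 2-byte char #2 = C9 BE.
Offset 4: leading byte 0xD8 = 11011000 → 2-byte char #3 = D8 BC.
Offset 6: leading byte 0xE1 = 11100001 → 3-byte char #4 = E1 82 BA.
Offset 9: leading byte 0xE4 = 11100100 → 3-byte char #5 = E4 8A B2.
Offset 12: leading byte 0xC7 = 11000111 → 2-byte char #6 = C7 8C.
Offset 14: leading byte 0xD1 = 11010001 → 2-byte char #7 = D1 AD.
Offset 16: leading byte 0xC6 = 11000110 → 2-byte char #8 = C6 BC.
Leading byte 0xC6 = 11000110 matches 110xxxxx → 2-byte sequence.
Byte 1: 0xC6 = 11000110, payload 00110 (5 bits).
Byte 2: 0xBC = 10111100 (10xxxxxx ✓), payload 111100.
Concatenate: 00110111100 = 0x1BC (11 bits → U+01BC).

U+01BC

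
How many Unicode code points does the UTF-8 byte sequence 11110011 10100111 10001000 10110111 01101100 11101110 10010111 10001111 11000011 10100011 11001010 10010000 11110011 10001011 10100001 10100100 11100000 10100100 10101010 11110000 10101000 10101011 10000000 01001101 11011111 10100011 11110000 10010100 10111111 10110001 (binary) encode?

Byte at offset 0: 0xF3 = 11110011 → 4-byte char (#1). Advance 4.
Byte at offset 4: 0x6C = 01101100 → 1-byte char (#2). Advance 1.
Byte at offset 5: 0xEE = 11101110 → 3-byte char (#3). Advance 3.
Byte at offset 8: 0xC3 = 11000011 → 2-byte char (#4). Advance 2.
Byte at offset 10: 0xCA = 11001010 → 2-byte char (#5). Advance 2.
Byte at offset 12: 0xF3 = 11110011 → 4-byte char (#6). Advance 4.
Byte at offset 16: 0xE0 = 11100000 → 3-byte char (#7). Advance 3.
Byte at offset 19: 0xF0 = 11110000 → 4-byte char (#8). Advance 4.
Byte at offset 23: 0x4D = 01001101 → 1-byte char (#9). Advance 1.
Byte at offset 24: 0xDF = 11011111 → 2-byte char (#10). Advance 2.
Byte at offset 26: 0xF0 = 11110000 → 4-byte char (#11). Advance 4.
Reached end at offset 30 after 11 code points.

11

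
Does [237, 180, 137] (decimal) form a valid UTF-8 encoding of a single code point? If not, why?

Structurally a 3-byte sequence; payload = 0xDD09.
But 0xDD09 is in U+D800–U+DFFF, the surrogate range. Surrogates are not Unicode scalar values and are forbidden in UTF-8.

invalid (encodes a surrogate (U+D800–U+DFFF))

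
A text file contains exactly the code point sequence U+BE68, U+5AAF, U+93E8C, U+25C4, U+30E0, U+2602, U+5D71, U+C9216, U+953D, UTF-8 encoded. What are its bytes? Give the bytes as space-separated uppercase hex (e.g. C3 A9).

U+BE68: 3-byte form → EB B9 A8.
U+5AAF: 3-byte form → E5 AA AF.
U+93E8C: 4-byte form → F2 93 BA 8C.
U+25C4: 3-byte form → E2 97 84.
U+30E0: 3-byte form → E3 83 A0.
U+2602: 3-byte form → E2 98 82.
U+5D71: 3-byte form → E5 B5 B1.
U+C9216: 4-byte form → F3 89 88 96.
U+953D: 3-byte form → E9 94 BD.
Concatenated (29 bytes): EB B9 A8 E5 AA AF F2 93 BA 8C E2 97 84 E3 83 A0 E2 98 82 E5 B5 B1 F3 89 88 96 E9 94 BD.

EB B9 A8 E5 AA AF F2 93 BA 8C E2 97 84 E3 83 A0 E2 98 82 E5 B5 B1 F3 89 88 96 E9 94 BD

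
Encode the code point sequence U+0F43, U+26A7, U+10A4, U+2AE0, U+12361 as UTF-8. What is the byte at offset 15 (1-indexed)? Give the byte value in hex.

1-indexed offset 15 is 0-indexed offset 14.
U+0F43 → 3-byte form E0 BD 83 at offsets 0–2.
U+26A7 → 3-byte form E2 9A A7 at offsets 3–5.
U+10A4 → 3-byte form E1 82 A4 at offsets 6–8.
U+2AE0 → 3-byte form E2 AB A0 at offsets 9–11.
U+12361 → 4-byte form F0 92 8D A1 at offsets 12–15.
Offset 14 falls in char 5's range; it's byte 3 of F0 92 8D A1 = 0x8D.

0x8D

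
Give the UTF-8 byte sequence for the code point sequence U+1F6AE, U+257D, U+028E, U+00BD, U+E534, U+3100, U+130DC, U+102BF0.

F0 9F 9A AE E2 95 BD CA 8E C2 BD EE 94 B4 E3 84 80 F0 93 83 9C F4 82 AF B0

U+1F6AE: 4-byte form → F0 9F 9A AE.
U+257D: 3-byte form → E2 95 BD.
U+028E: 2-byte form → CA 8E.
U+00BD: 2-byte form → C2 BD.
U+E534: 3-byte form → EE 94 B4.
U+3100: 3-byte form → E3 84 80.
U+130DC: 4-byte form → F0 93 83 9C.
U+102BF0: 4-byte form → F4 82 AF B0.
Concatenated (25 bytes): F0 9F 9A AE E2 95 BD CA 8E C2 BD EE 94 B4 E3 84 80 F0 93 83 9C F4 82 AF B0.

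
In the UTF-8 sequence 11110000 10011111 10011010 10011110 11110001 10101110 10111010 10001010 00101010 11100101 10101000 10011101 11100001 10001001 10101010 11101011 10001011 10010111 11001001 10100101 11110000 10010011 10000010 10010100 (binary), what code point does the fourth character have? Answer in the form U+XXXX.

Offset 0: leading byte 0xF0 = 11110000 → 4-byte char #1 = F0 9F 9A 9E.
Offset 4: leading byte 0xF1 = 11110001 → 4-byte char #2 = F1 AE BA 8A.
Offset 8: leading byte 0x2A = 00101010 → 1-byte char #3 = 2A.
Offset 9: leading byte 0xE5 = 11100101 → 3-byte char #4 = E5 A8 9D.
Leading byte 0xE5 = 11100101 matches 1110xxxx → 3-byte sequence.
Byte 1: 0xE5 = 11100101, payload 0101 (4 bits).
Byte 2: 0xA8 = 10101000 (10xxxxxx ✓), payload 101000.
Byte 3: 0x9D = 10011101 (10xxxxxx ✓), payload 011101.
Concatenate: 0101101000011101 = 0x5A1D (16 bits → U+5A1D).

U+5A1D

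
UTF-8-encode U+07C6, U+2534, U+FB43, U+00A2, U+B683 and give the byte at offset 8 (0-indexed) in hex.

U+07C6 → 2-byte form DF 86 at offsets 0–1.
U+2534 → 3-byte form E2 94 B4 at offsets 2–4.
U+FB43 → 3-byte form EF AD 83 at offsets 5–7.
U+00A2 → 2-byte form C2 A2 at offsets 8–9.
Offset 8 falls in char 4's range; it's byte 1 of C2 A2 = 0xC2.

0xC2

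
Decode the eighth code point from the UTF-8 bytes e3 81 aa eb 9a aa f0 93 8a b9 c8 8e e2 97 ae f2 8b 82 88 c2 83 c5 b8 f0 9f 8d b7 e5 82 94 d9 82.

Offset 0: leading byte 0xE3 = 11100011 → 3-byte char #1 = E3 81 AA.
Offset 3: leading byte 0xEB = 11101011 → 3-byte char #2 = EB 9A AA.
Offset 6: leading byte 0xF0 = 11110000 → 4-byte char #3 = F0 93 8A B9.
Offset 10: leading byte 0xC8 = 11001000 → 2-byte char #4 = C8 8E.
Offset 12: leading byte 0xE2 = 11100010 → 3-byte char #5 = E2 97 AE.
Offset 15: leading byte 0xF2 = 11110010 → 4-byte char #6 = F2 8B 82 88.
Offset 19: leading byte 0xC2 = 11000010 → 2-byte char #7 = C2 83.
Offset 21: leading byte 0xC5 = 11000101 → 2-byte char #8 = C5 B8.
Leading byte 0xC5 = 11000101 matches 110xxxxx → 2-byte sequence.
Byte 1: 0xC5 = 11000101, payload 00101 (5 bits).
Byte 2: 0xB8 = 10111000 (10xxxxxx ✓), payload 111000.
Concatenate: 00101111000 = 0x178 (11 bits → U+0178).

U+0178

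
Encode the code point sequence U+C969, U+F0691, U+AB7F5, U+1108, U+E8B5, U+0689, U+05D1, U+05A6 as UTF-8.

EC A5 A9 F3 B0 9A 91 F2 AB 9F B5 E1 84 88 EE A2 B5 DA 89 D7 91 D6 A6

U+C969: 3-byte form → EC A5 A9.
U+F0691: 4-byte form → F3 B0 9A 91.
U+AB7F5: 4-byte form → F2 AB 9F B5.
U+1108: 3-byte form → E1 84 88.
U+E8B5: 3-byte form → EE A2 B5.
U+0689: 2-byte form → DA 89.
U+05D1: 2-byte form → D7 91.
U+05A6: 2-byte form → D6 A6.
Concatenated (23 bytes): EC A5 A9 F3 B0 9A 91 F2 AB 9F B5 E1 84 88 EE A2 B5 DA 89 D7 91 D6 A6.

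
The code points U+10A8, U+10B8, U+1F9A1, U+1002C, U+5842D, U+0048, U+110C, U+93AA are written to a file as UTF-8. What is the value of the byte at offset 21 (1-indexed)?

1-indexed offset 21 is 0-indexed offset 20.
U+10A8 → 3-byte form E1 82 A8 at offsets 0–2.
U+10B8 → 3-byte form E1 82 B8 at offsets 3–5.
U+1F9A1 → 4-byte form F0 9F A6 A1 at offsets 6–9.
U+1002C → 4-byte form F0 90 80 AC at offsets 10–13.
U+5842D → 4-byte form F1 98 90 AD at offsets 14–17.
U+0048 → 1-byte form 48 at offsets 18–18.
U+110C → 3-byte form E1 84 8C at offsets 19–21.
Offset 20 falls in char 7's range; it's byte 2 of E1 84 8C = 0x84.

0x84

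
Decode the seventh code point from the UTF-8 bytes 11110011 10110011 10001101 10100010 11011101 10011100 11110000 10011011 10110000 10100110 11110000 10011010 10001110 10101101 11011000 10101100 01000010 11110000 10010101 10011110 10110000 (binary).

Offset 0: leading byte 0xF3 = 11110011 → 4-byte char #1 = F3 B3 8D A2.
Offset 4: leading byte 0xDD = 11011101 → 2-byte char #2 = DD 9C.
Offset 6: leading byte 0xF0 = 11110000 → 4-byte char #3 = F0 9B B0 A6.
Offset 10: leading byte 0xF0 = 11110000 → 4-byte char #4 = F0 9A 8E AD.
Offset 14: leading byte 0xD8 = 11011000 → 2-byte char #5 = D8 AC.
Offset 16: leading byte 0x42 = 01000010 → 1-byte char #6 = 42.
Offset 17: leading byte 0xF0 = 11110000 → 4-byte char #7 = F0 95 9E B0.
Leading byte 0xF0 = 11110000 matches 11110xxx → 4-byte sequence.
Byte 1: 0xF0 = 11110000, payload 000 (3 bits).
Byte 2: 0x95 = 10010101 (10xxxxxx ✓), payload 010101.
Byte 3: 0x9E = 10011110 (10xxxxxx ✓), payload 011110.
Byte 4: 0xB0 = 10110000 (10xxxxxx ✓), payload 110000.
Concatenate: 000010101011110110000 = 0x157B0 (21 bits → U+157B0).

U+157B0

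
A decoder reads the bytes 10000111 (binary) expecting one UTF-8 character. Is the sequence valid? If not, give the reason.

Byte 0x87 = 10000111 has the form 10xxxxxx — a continuation byte — but there is no preceding leading byte.

invalid (continuation byte with no leading byte)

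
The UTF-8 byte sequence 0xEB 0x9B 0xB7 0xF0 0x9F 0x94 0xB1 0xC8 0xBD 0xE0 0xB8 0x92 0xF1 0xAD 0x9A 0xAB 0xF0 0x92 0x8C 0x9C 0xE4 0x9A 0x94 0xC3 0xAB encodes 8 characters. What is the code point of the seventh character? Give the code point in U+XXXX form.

Offset 0: leading byte 0xEB = 11101011 → 3-byte char #1 = EB 9B B7.
Offset 3: leading byte 0xF0 = 11110000 → 4-byte char #2 = F0 9F 94 B1.
Offset 7: leading byte 0xC8 = 11001000 → 2-byte char #3 = C8 BD.
Offset 9: leading byte 0xE0 = 11100000 → 3-byte char #4 = E0 B8 92.
Offset 12: leading byte 0xF1 = 11110001 → 4-byte char #5 = F1 AD 9A AB.
Offset 16: leading byte 0xF0 = 11110000 → 4-byte char #6 = F0 92 8C 9C.
Offset 20: leading byte 0xE4 = 11100100 → 3-byte char #7 = E4 9A 94.
Leading byte 0xE4 = 11100100 matches 1110xxxx → 3-byte sequence.
Byte 1: 0xE4 = 11100100, payload 0100 (4 bits).
Byte 2: 0x9A = 10011010 (10xxxxxx ✓), payload 011010.
Byte 3: 0x94 = 10010100 (10xxxxxx ✓), payload 010100.
Concatenate: 0100011010010100 = 0x4694 (16 bits → U+4694).

U+4694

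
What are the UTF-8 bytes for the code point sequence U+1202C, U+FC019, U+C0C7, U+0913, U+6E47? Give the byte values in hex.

U+1202C: 4-byte form → F0 92 80 AC.
U+FC019: 4-byte form → F3 BC 80 99.
U+C0C7: 3-byte form → EC 83 87.
U+0913: 3-byte form → E0 A4 93.
U+6E47: 3-byte form → E6 B9 87.
Concatenated (17 bytes): F0 92 80 AC F3 BC 80 99 EC 83 87 E0 A4 93 E6 B9 87.

F0 92 80 AC F3 BC 80 99 EC 83 87 E0 A4 93 E6 B9 87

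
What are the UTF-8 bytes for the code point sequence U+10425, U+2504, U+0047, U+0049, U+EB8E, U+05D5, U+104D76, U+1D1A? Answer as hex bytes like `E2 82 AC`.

U+10425: 4-byte form → F0 90 90 A5.
U+2504: 3-byte form → E2 94 84.
U+0047: 1-byte form → 47.
U+0049: 1-byte form → 49.
U+EB8E: 3-byte form → EE AE 8E.
U+05D5: 2-byte form → D7 95.
U+104D76: 4-byte form → F4 84 B5 B6.
U+1D1A: 3-byte form → E1 B4 9A.
Concatenated (21 bytes): F0 90 90 A5 E2 94 84 47 49 EE AE 8E D7 95 F4 84 B5 B6 E1 B4 9A.

F0 90 90 A5 E2 94 84 47 49 EE AE 8E D7 95 F4 84 B5 B6 E1 B4 9A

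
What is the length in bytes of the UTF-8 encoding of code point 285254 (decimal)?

4

U+45A46 = 0x45A46. UTF-8 uses 1 byte below 0x80, 2 below 0x800, 3 below 0x10000, 4 up to 0x10FFFF. 0x45A46 is in U+10000–U+10FFFF → 4 bytes.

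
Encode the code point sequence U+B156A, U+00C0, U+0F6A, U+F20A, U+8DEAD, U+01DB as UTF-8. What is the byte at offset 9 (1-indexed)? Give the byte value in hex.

0xAA

1-indexed offset 9 is 0-indexed offset 8.
U+B156A → 4-byte form F2 B1 95 AA at offsets 0–3.
U+00C0 → 2-byte form C3 80 at offsets 4–5.
U+0F6A → 3-byte form E0 BD AA at offsets 6–8.
Offset 8 falls in char 3's range; it's byte 3 of E0 BD AA = 0xAA.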